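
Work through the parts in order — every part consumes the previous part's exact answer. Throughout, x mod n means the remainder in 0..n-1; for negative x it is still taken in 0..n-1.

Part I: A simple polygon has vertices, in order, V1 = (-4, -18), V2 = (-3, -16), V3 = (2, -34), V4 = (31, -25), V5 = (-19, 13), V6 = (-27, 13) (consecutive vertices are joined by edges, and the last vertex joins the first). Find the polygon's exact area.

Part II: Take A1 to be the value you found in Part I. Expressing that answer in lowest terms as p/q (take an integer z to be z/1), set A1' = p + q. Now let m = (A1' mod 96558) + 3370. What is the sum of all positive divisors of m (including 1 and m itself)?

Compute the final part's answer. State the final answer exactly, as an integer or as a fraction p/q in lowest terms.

11232

Part I: cross terms: (-4*-16 - -3*-18)=10, (-3*-34 - 2*-16)=134, (2*-25 - 31*-34)=1004, (31*13 - -19*-25)=-72, (-19*13 - -27*13)=104, (-27*-18 - -4*13)=538; twice the area = |1718| = 1718; area = 859; answer 859
Part II: A1 = 859; threaded value p + q = 860; m = 4230; 4230 = 2 * 3^2 * 5 * 47; sigma = (1 + 2) * (1 + 3 + 9) * (1 + 5) * (1 + 47) = 3 * 13 * 6 * 48 = 11232; answer 11232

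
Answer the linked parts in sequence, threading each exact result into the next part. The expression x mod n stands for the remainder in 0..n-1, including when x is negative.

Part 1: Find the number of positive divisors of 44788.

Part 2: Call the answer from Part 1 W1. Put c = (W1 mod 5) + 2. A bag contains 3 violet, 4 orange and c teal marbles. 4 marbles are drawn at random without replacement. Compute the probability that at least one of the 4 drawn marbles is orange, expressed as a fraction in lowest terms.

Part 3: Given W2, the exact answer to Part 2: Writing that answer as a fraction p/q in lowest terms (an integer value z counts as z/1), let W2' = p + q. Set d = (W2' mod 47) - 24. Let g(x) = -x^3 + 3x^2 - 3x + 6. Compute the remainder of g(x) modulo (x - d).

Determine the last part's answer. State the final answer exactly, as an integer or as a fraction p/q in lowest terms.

-3

Part 1: 44788 = 2^2 * 11197; number of divisors = (2+1) * (1+1) = 6; answer 6
Part 2: W1 = 6; c = 3; total draws C(10,4) = 210; complement C(6,4) = 15; favorable 210 - 15 = 195; P = 13/14; answer 13/14
Part 3: W2 = 13/14; threaded value p + q = 27; d = 3; remainder = value at the root: -1*(3)^3 + 3*(3)^2 - 3*(3)^1 + 6 = (-27) + (27) + (-9) + (6) = -3; answer -3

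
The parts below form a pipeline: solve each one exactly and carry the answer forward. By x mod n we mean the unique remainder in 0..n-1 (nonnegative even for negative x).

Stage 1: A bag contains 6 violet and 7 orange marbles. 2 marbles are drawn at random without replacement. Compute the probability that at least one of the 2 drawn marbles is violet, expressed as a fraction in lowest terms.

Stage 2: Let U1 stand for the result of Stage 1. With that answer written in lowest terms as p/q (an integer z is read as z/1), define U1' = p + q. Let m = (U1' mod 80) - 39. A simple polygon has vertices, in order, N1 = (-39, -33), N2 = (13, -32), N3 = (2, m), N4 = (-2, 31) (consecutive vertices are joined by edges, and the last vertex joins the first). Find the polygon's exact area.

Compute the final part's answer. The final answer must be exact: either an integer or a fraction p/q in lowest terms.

Stage 1: total draws C(13,2) = 78; complement C(7,2) = 21; favorable 78 - 21 = 57; P = 19/26; answer 19/26
Stage 2: U1 = 19/26; threaded value p + q = 45; m = 6; cross terms: (-39*-32 - 13*-33)=1677, (13*6 - 2*-32)=142, (2*31 - -2*6)=74, (-2*-33 - -39*31)=1275; twice the area = |3168| = 3168; area = 1584; answer 1584

1584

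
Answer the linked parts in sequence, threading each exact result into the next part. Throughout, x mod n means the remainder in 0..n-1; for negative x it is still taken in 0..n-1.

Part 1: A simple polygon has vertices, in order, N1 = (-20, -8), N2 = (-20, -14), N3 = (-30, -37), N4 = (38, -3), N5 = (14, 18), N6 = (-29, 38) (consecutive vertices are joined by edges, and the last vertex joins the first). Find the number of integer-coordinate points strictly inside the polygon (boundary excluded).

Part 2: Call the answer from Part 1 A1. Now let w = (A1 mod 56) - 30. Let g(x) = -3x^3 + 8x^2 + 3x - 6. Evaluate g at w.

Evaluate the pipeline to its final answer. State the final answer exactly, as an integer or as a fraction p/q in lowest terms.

Part 1: cross terms: (-20*-14 - -20*-8)=120, (-20*-37 - -30*-14)=320, (-30*-3 - 38*-37)=1496, (38*18 - 14*-3)=726, (14*38 - -29*18)=1054, (-29*-8 - -20*38)=992; twice the area = |4708| = 4708; area = 2354; boundary points = 6 + 1 + 34 + 3 + 1 + 1 = 46; strictly interior points = area - boundary/2 + 1 = 2332; answer 2332
Part 2: A1 = 2332; w = 6; -3*(6)^3 + 8*(6)^2 + 3*(6)^1 - 6 = (-648) + (288) + (18) + (-6) = -348; answer -348

-348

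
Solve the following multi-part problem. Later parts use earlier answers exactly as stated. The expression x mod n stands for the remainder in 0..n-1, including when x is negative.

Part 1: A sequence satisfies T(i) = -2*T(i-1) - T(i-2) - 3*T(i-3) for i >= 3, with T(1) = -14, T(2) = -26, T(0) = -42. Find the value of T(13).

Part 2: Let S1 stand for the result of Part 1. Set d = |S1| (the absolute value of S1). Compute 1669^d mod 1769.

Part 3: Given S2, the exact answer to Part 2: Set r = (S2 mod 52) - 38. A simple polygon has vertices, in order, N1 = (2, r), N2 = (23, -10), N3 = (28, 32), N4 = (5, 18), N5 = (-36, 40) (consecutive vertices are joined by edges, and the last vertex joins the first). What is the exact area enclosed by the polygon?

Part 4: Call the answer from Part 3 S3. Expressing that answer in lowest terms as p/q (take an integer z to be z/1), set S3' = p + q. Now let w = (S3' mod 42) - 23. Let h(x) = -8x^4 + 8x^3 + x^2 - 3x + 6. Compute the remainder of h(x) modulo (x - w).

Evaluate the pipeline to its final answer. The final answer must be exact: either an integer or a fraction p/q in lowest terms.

Part 1: T(3) = -2*(-26) - 1*(-14) - 3*(-42) = 192; iterating: T(3)=192, T(4)=-316, T(5)=518, T(6)=-1296, T(7)=3022, T(8)=-6302, T(9)=13470, T(10)=-29704, T(11)=64844, T(12)=-140394, T(13)=305056; answer 305056
Part 2: S1 = 305056; d = 305056; squarings mod 1769: 1669^1=1669, 1669^2=1155, 1669^4=199, 1669^8=683, 1669^16=1242, 1669^32=1765, 1669^64=16, 1669^128=256, 1669^256=83, 1669^512=1582, 1669^1024=1358, 1669^2048=866, 1669^4096=1669, 1669^8192=1155, 1669^16384=199, 1669^32768=683, 1669^65536=1242, 1669^131072=1765, 1669^262144=16; 1669^305056 = 1669^32 * 1669^128 * 1669^256 * 1669^512 * 1669^1024 * 1669^8192 * 1669^32768 * 1669^262144 = 1486 (mod 1769); answer 1486
Part 3: S2 = 1486; r = -8; cross terms: (2*-10 - 23*-8)=164, (23*32 - 28*-10)=1016, (28*18 - 5*32)=344, (5*40 - -36*18)=848, (-36*-8 - 2*40)=208; twice the area = |2580| = 2580; area = 1290; answer 1290
Part 4: S3 = 1290; threaded value p + q = 1291; w = 8; remainder = value at the root: -8*(8)^4 + 8*(8)^3 + 1*(8)^2 - 3*(8)^1 + 6 = (-32768) + (4096) + (64) + (-24) + (6) = -28626; answer -28626

-28626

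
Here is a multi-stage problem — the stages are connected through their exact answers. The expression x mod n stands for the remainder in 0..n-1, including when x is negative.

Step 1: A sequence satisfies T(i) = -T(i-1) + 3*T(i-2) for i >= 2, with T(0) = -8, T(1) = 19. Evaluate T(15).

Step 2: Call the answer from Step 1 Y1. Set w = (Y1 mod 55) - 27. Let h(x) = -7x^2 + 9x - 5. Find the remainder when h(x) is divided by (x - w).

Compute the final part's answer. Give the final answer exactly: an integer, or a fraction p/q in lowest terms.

Step 1: T(2) = -1*(19) + 3*(-8) = -43; iterating: T(2)=-43, T(3)=100, T(4)=-229, T(5)=529, T(6)=-1216, T(7)=2803, T(8)=-6451, T(9)=14860, T(10)=-34213, T(11)=78793, T(12)=-181432, T(13)=417811, T(14)=-962107, T(15)=2215540; answer 2215540
Step 2: Y1 = 2215540; w = 3; remainder = value at the root: -7*(3)^2 + 9*(3)^1 - 5 = (-63) + (27) + (-5) = -41; answer -41

-41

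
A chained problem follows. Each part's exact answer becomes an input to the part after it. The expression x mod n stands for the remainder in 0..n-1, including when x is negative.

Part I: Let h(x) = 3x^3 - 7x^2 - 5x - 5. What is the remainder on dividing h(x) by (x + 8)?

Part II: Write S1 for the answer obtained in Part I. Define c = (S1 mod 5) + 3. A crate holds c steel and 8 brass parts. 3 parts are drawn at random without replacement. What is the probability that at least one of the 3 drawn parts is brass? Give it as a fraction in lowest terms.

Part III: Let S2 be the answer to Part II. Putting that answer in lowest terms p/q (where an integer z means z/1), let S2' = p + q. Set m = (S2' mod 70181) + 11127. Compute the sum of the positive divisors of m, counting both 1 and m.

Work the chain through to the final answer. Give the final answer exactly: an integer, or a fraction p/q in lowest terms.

Part I: remainder = value at the root: 3*(-8)^3 - 7*(-8)^2 - 5*(-8)^1 - 5 = (-1536) + (-448) + (40) + (-5) = -1949; answer -1949
Part II: S1 = -1949; c = 4; total draws C(12,3) = 220; complement C(4,3) = 4; favorable 220 - 4 = 216; P = 54/55; answer 54/55
Part III: S2 = 54/55; threaded value p + q = 109; m = 11236; 11236 = 2^2 * 53^2; sigma = (1 + 2 + 4) * (1 + 53 + 2809) = 7 * 2863 = 20041; answer 20041

20041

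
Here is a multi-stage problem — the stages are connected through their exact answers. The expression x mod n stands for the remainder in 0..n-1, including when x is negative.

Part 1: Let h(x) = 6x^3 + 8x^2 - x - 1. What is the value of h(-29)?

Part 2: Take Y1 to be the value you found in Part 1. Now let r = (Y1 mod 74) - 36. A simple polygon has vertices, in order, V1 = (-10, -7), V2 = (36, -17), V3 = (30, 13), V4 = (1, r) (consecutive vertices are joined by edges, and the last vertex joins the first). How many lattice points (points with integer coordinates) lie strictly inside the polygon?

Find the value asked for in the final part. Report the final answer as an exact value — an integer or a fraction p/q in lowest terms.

Part 1: 6*(-29)^3 + 8*(-29)^2 - 1*(-29)^1 - 1 = (-146334) + (6728) + (29) + (-1) = -139578; answer -139578
Part 2: Y1 = -139578; r = 24; cross terms: (-10*-17 - 36*-7)=422, (36*13 - 30*-17)=978, (30*24 - 1*13)=707, (1*-7 - -10*24)=233; twice the area = |2340| = 2340; area = 1170; boundary points = 2 + 6 + 1 + 1 = 10; strictly interior points = area - boundary/2 + 1 = 1166; answer 1166

1166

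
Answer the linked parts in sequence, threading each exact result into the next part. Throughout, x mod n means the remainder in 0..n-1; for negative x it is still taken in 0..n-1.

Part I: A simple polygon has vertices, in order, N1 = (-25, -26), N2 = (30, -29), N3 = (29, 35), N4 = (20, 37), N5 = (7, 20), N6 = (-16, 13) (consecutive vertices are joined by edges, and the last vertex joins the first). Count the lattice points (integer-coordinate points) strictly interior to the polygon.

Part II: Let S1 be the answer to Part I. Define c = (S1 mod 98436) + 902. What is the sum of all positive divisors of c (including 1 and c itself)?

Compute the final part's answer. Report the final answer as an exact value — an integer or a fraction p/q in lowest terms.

7200

Part I: cross terms: (-25*-29 - 30*-26)=1505, (30*35 - 29*-29)=1891, (29*37 - 20*35)=373, (20*20 - 7*37)=141, (7*13 - -16*20)=411, (-16*-26 - -25*13)=741; twice the area = |5062| = 5062; area = 2531; boundary points = 1 + 1 + 1 + 1 + 1 + 3 = 8; strictly interior points = area - boundary/2 + 1 = 2528; answer 2528
Part II: S1 = 2528; c = 3430; 3430 = 2 * 5 * 7^3; sigma = (1 + 2) * (1 + 5) * (1 + 7 + 49 + 343) = 3 * 6 * 400 = 7200; answer 7200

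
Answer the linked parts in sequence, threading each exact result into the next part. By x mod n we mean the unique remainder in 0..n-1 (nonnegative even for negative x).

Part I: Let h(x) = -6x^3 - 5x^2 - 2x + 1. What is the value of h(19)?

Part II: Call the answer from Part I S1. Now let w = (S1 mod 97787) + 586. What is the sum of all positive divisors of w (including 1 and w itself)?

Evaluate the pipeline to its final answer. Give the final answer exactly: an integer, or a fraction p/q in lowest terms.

94080

Part I: -6*(19)^3 - 5*(19)^2 - 2*(19)^1 + 1 = (-41154) + (-1805) + (-38) + (1) = -42996; answer -42996
Part II: S1 = -42996; w = 55377; 55377 = 3^3 * 7 * 293; sigma = (1 + 3 + 9 + 27) * (1 + 7) * (1 + 293) = 40 * 8 * 294 = 94080; answer 94080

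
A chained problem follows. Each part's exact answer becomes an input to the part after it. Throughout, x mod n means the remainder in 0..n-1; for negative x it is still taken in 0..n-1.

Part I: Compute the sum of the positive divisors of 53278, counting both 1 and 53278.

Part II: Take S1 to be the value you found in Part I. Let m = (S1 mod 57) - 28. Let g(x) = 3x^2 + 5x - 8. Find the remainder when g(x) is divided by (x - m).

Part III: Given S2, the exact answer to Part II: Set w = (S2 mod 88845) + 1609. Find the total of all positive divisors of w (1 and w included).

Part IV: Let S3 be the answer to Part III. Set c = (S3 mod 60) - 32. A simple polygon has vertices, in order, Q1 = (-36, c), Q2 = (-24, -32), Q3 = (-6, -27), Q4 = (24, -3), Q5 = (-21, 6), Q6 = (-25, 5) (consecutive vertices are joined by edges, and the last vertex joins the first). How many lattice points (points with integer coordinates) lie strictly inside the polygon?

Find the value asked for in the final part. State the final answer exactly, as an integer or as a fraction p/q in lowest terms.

1274

Part I: 53278 = 2 * 17 * 1567; sigma = (1 + 2) * (1 + 17) * (1 + 1567) = 3 * 18 * 1568 = 84672; answer 84672
Part II: S1 = 84672; m = -1; remainder = value at the root: 3*(-1)^2 + 5*(-1)^1 - 8 = (3) + (-5) + (-8) = -10; answer -10
Part III: S2 = -10; w = 90444; 90444 = 2^2 * 3 * 7537; sigma = (1 + 2 + 4) * (1 + 3) * (1 + 7537) = 7 * 4 * 7538 = 211064; answer 211064
Part IV: S3 = 211064; c = 12; cross terms: (-36*-32 - -24*12)=1440, (-24*-27 - -6*-32)=456, (-6*-3 - 24*-27)=666, (24*6 - -21*-3)=81, (-21*5 - -25*6)=45, (-25*12 - -36*5)=-120; twice the area = |2568| = 2568; area = 1284; boundary points = 4 + 1 + 6 + 9 + 1 + 1 = 22; strictly interior points = area - boundary/2 + 1 = 1274; answer 1274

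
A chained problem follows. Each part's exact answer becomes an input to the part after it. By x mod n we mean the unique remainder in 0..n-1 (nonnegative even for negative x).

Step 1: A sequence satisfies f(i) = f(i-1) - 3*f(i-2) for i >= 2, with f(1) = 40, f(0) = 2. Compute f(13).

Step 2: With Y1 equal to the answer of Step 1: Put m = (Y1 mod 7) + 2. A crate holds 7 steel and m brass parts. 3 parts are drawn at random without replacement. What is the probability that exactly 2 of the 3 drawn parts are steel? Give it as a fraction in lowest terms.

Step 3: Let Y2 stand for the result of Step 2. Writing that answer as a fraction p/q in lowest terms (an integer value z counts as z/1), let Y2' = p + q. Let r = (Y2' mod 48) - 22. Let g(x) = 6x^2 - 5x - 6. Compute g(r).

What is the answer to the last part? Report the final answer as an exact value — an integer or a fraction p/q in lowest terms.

2255

Step 1: f(2) = 1*(40) - 3*(2) = 34; iterating: f(2)=34, f(3)=-86, f(4)=-188, f(5)=70, f(6)=634, f(7)=424, f(8)=-1478, f(9)=-2750, f(10)=1684, f(11)=9934, f(12)=4882, f(13)=-24920; answer -24920
Step 2: Y1 = -24920; m = 2; total draws C(9,3) = 84; favorable C(7,2)*C(2,1) = 42; P = 1/2; answer 1/2
Step 3: Y2 = 1/2; threaded value p + q = 3; r = -19; 6*(-19)^2 - 5*(-19)^1 - 6 = (2166) + (95) + (-6) = 2255; answer 2255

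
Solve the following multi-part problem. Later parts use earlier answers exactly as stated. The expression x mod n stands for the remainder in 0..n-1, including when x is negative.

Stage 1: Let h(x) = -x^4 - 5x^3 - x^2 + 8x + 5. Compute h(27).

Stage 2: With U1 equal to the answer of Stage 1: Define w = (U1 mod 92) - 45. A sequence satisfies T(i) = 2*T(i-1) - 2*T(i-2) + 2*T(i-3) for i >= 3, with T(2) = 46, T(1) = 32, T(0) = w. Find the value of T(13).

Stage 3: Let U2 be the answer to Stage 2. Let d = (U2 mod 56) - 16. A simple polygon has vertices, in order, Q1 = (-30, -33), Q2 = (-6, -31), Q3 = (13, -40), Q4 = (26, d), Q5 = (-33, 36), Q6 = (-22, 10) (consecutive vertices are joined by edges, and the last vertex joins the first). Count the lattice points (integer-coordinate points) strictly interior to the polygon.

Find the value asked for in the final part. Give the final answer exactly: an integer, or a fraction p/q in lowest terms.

2417

Stage 1: -1*(27)^4 - 5*(27)^3 - 1*(27)^2 + 8*(27)^1 + 5 = (-531441) + (-98415) + (-729) + (216) + (5) = -630364; answer -630364
Stage 2: U1 = -630364; w = -25; T(3) = 2*(46) - 2*(32) + 2*(-25) = -22; iterating: T(3)=-22, T(4)=-72, T(5)=-8, T(6)=84, T(7)=40, T(8)=-104, T(9)=-120, T(10)=48, T(11)=128, T(12)=-80, T(13)=-320; answer -320
Stage 3: U2 = -320; d = 0; cross terms: (-30*-31 - -6*-33)=732, (-6*-40 - 13*-31)=643, (13*0 - 26*-40)=1040, (26*36 - -33*0)=936, (-33*10 - -22*36)=462, (-22*-33 - -30*10)=1026; twice the area = |4839| = 4839; area = 4839/2; boundary points = 2 + 1 + 1 + 1 + 1 + 1 = 7; strictly interior points = area - boundary/2 + 1 = 2417; answer 2417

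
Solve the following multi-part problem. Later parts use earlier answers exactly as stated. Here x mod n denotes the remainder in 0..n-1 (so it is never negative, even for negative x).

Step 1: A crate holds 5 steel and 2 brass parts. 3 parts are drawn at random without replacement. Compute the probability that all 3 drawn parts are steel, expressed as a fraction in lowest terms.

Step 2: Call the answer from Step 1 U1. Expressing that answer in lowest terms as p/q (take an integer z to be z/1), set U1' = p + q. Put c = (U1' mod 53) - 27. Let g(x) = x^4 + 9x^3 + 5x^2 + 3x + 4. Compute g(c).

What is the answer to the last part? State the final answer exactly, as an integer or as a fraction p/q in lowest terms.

54058

Step 1: total draws C(7,3) = 35; favorable C(5,3) = 10; P = 2/7; answer 2/7
Step 2: U1 = 2/7; threaded value p + q = 9; c = -18; 1*(-18)^4 + 9*(-18)^3 + 5*(-18)^2 + 3*(-18)^1 + 4 = (104976) + (-52488) + (1620) + (-54) + (4) = 54058; answer 54058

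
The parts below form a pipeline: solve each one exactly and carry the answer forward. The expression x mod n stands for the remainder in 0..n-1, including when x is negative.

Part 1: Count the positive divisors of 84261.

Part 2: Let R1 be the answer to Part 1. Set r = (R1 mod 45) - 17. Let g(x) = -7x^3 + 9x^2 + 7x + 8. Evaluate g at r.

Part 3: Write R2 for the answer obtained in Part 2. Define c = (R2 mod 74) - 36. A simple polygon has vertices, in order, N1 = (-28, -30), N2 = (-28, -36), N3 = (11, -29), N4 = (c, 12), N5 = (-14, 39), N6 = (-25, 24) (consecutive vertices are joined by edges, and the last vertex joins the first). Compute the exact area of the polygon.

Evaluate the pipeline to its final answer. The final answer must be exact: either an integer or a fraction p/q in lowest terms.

2581/2

Part 1: 84261 = 3 * 28087; number of divisors = (1+1) * (1+1) = 4; answer 4
Part 2: R1 = 4; r = -13; -7*(-13)^3 + 9*(-13)^2 + 7*(-13)^1 + 8 = (15379) + (1521) + (-91) + (8) = 16817; answer 16817
Part 3: R2 = 16817; c = -17; cross terms: (-28*-36 - -28*-30)=168, (-28*-29 - 11*-36)=1208, (11*12 - -17*-29)=-361, (-17*39 - -14*12)=-495, (-14*24 - -25*39)=639, (-25*-30 - -28*24)=1422; twice the area = |2581| = 2581; area = 2581/2; answer 2581/2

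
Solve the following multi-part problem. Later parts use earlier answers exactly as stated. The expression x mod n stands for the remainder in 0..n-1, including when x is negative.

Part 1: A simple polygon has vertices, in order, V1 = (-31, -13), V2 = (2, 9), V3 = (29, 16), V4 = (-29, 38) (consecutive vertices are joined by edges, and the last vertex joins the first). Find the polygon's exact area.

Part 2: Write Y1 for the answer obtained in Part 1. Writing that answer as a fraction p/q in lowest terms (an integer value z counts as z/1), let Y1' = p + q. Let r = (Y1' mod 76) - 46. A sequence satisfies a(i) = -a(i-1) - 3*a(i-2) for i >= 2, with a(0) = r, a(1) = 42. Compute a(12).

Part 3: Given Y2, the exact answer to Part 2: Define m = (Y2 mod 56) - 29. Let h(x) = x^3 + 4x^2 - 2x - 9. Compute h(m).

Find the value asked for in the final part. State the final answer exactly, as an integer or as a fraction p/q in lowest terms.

12531

Part 1: cross terms: (-31*9 - 2*-13)=-253, (2*16 - 29*9)=-229, (29*38 - -29*16)=1566, (-29*-13 - -31*38)=1555; twice the area = |2639| = 2639; area = 2639/2; answer 2639/2
Part 2: Y1 = 2639/2; threaded value p + q = 2641; r = 11; a(2) = -1*(42) - 3*(11) = -75; iterating: a(2)=-75, a(3)=-51, a(4)=276, a(5)=-123, a(6)=-705, a(7)=1074, a(8)=1041, a(9)=-4263, a(10)=1140, a(11)=11649, a(12)=-15069; answer -15069
Part 3: Y2 = -15069; m = 22; 1*(22)^3 + 4*(22)^2 - 2*(22)^1 - 9 = (10648) + (1936) + (-44) + (-9) = 12531; answer 12531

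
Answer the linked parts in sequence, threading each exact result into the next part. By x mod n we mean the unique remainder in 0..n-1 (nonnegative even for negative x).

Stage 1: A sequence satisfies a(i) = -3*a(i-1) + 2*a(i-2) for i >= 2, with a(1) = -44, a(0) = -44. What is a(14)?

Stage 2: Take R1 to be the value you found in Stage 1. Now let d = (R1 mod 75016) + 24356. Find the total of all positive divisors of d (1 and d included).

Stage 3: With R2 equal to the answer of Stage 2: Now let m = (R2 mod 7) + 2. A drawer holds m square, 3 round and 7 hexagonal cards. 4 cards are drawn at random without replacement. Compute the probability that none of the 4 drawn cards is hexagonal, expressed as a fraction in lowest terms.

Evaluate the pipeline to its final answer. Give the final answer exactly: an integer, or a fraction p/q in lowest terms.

Stage 1: a(2) = -3*(-44) + 2*(-44) = 44; iterating: a(2)=44, a(3)=-220, a(4)=748, a(5)=-2684, a(6)=9548, a(7)=-34012, a(8)=121132, a(9)=-431420, a(10)=1536524, a(11)=-5472412, a(12)=19490284, a(13)=-69415676, a(14)=247227596; answer 247227596
Stage 2: R1 = 247227596; d = 74232; 74232 = 2^3 * 3^2 * 1031; sigma = (1 + 2 + 4 + 8) * (1 + 3 + 9) * (1 + 1031) = 15 * 13 * 1032 = 201240; answer 201240
Stage 3: R2 = 201240; m = 6; total draws C(16,4) = 1820; favorable C(9,4) = 126; P = 9/130; answer 9/130

9/130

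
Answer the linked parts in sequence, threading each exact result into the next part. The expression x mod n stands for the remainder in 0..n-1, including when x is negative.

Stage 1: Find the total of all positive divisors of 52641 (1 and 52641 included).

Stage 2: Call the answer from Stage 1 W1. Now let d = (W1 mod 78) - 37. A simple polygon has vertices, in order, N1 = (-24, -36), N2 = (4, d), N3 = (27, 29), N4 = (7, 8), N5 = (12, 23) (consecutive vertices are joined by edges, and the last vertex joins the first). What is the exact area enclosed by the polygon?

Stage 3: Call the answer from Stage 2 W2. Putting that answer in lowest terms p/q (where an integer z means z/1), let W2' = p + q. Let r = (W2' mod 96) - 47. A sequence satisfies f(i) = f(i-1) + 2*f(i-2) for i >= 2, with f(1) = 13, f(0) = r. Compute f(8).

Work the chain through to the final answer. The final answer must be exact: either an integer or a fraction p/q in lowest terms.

761

Stage 1: 52641 = 3^2 * 5849; sigma = (1 + 3 + 9) * (1 + 5849) = 13 * 5850 = 76050; answer 76050
Stage 2: W1 = 76050; d = -37; cross terms: (-24*-37 - 4*-36)=1032, (4*29 - 27*-37)=1115, (27*8 - 7*29)=13, (7*23 - 12*8)=65, (12*-36 - -24*23)=120; twice the area = |2345| = 2345; area = 2345/2; answer 2345/2
Stage 3: W2 = 2345/2; threaded value p + q = 2347; r = -4; f(2) = 1*(13) + 2*(-4) = 5; iterating: f(2)=5, f(3)=31, f(4)=41, f(5)=103, f(6)=185, f(7)=391, f(8)=761; answer 761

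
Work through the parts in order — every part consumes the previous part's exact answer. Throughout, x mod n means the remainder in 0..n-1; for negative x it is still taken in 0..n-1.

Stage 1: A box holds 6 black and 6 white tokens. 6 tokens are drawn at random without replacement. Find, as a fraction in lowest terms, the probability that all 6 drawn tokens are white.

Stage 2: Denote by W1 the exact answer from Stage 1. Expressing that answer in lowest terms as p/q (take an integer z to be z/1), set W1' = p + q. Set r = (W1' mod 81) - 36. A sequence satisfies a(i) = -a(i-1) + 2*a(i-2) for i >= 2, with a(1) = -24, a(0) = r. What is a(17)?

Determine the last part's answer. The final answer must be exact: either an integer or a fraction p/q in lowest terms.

-961204

Stage 1: total draws C(12,6) = 924; favorable C(6,6) = 1; P = 1/924; answer 1/924
Stage 2: W1 = 1/924; threaded value p + q = 925; r = -2; a(2) = -1*(-24) + 2*(-2) = 20; iterating: a(2)=20, a(3)=-68, a(4)=108, a(5)=-244, a(6)=460, a(7)=-948, a(8)=1868, a(9)=-3764, a(10)=7500, a(11)=-15028, a(12)=30028, a(13)=-60084, a(14)=120140, a(15)=-240308, a(16)=480588, a(17)=-961204; answer -961204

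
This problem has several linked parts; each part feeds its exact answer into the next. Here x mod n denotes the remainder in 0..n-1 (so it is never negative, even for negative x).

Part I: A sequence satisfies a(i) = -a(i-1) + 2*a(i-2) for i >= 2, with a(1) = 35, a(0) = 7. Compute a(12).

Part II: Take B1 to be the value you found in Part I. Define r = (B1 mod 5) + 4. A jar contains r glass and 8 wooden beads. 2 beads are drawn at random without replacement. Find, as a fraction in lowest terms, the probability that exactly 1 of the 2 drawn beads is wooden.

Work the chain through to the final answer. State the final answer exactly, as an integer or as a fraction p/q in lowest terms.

48/91

Part I: a(2) = -1*(35) + 2*(7) = -21; iterating: a(2)=-21, a(3)=91, a(4)=-133, a(5)=315, a(6)=-581, a(7)=1211, a(8)=-2373, a(9)=4795, a(10)=-9541, a(11)=19131, a(12)=-38213; answer -38213
Part II: B1 = -38213; r = 6; total draws C(14,2) = 91; favorable C(8,1)*C(6,1) = 48; P = 48/91; answer 48/91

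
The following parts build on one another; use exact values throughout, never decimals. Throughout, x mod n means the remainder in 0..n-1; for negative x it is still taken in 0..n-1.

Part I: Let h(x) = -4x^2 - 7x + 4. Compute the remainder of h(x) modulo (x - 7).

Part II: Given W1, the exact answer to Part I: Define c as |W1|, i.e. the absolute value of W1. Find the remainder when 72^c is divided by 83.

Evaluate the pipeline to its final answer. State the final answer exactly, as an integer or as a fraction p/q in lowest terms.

8

Part I: remainder = value at the root: -4*(7)^2 - 7*(7)^1 + 4 = (-196) + (-49) + (4) = -241; answer -241
Part II: W1 = -241; c = 241; squarings mod 83: 72^1=72, 72^2=38, 72^4=33, 72^8=10, 72^16=17, 72^32=40, 72^64=23, 72^128=31; 72^241 = 72^1 * 72^16 * 72^32 * 72^64 * 72^128 = 8 (mod 83); answer 8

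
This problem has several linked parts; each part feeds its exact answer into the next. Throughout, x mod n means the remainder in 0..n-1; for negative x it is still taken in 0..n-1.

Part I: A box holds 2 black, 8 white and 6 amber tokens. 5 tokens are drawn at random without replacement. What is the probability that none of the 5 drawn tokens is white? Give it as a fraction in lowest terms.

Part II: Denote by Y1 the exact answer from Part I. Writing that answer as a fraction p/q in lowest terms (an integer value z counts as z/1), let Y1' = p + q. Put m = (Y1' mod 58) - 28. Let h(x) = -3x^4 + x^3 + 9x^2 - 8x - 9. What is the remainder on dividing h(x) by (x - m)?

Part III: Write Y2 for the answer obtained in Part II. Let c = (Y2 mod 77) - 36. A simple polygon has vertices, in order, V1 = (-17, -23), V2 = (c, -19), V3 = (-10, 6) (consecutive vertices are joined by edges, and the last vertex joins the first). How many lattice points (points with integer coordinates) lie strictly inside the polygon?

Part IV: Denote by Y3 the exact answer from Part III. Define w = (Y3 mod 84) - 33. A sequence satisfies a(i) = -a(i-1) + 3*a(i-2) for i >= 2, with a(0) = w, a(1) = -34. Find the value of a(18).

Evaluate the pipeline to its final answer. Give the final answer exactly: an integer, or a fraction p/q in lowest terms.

81578026

Part I: total draws C(16,5) = 4368; favorable C(8,5) = 56; P = 1/78; answer 1/78
Part II: Y1 = 1/78; threaded value p + q = 79; m = -7; remainder = value at the root: -3*(-7)^4 + 1*(-7)^3 + 9*(-7)^2 - 8*(-7)^1 - 9 = (-7203) + (-343) + (441) + (56) + (-9) = -7058; answer -7058
Part III: Y2 = -7058; c = -10; cross terms: (-17*-19 - -10*-23)=93, (-10*6 - -10*-19)=-250, (-10*-23 - -17*6)=332; twice the area = |175| = 175; area = 175/2; boundary points = 1 + 25 + 1 = 27; strictly interior points = area - boundary/2 + 1 = 75; answer 75
Part IV: Y3 = 75; w = 42; a(2) = -1*(-34) + 3*(42) = 160; iterating: a(2)=160, a(3)=-262, a(4)=742, a(5)=-1528, a(6)=3754, a(7)=-8338, a(8)=19600, a(9)=-44614, a(10)=103414, a(11)=-237256, a(12)=547498, a(13)=-1259266, a(14)=2901760, a(15)=-6679558, a(16)=15384838, a(17)=-35423512, a(18)=81578026; answer 81578026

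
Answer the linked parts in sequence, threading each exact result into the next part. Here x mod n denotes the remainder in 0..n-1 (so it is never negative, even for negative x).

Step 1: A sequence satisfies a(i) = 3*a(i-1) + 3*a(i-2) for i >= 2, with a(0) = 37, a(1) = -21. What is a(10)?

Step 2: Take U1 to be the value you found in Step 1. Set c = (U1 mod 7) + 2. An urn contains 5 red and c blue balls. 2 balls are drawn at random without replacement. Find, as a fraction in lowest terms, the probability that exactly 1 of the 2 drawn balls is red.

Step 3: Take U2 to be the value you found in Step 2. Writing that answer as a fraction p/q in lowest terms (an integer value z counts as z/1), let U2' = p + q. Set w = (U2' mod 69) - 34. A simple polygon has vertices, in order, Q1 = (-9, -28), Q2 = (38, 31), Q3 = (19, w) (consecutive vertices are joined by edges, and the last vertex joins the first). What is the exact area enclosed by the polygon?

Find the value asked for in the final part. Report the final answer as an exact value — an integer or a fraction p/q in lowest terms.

Step 1: a(2) = 3*(-21) + 3*(37) = 48; iterating: a(2)=48, a(3)=81, a(4)=387, a(5)=1404, a(6)=5373, a(7)=20331, a(8)=77112, a(9)=292329, a(10)=1108323; answer 1108323
Step 2: U1 = 1108323; c = 8; total draws C(13,2) = 78; favorable C(5,1)*C(8,1) = 40; P = 20/39; answer 20/39
Step 3: U2 = 20/39; threaded value p + q = 59; w = 25; cross terms: (-9*31 - 38*-28)=785, (38*25 - 19*31)=361, (19*-28 - -9*25)=-307; twice the area = |839| = 839; area = 839/2; answer 839/2

839/2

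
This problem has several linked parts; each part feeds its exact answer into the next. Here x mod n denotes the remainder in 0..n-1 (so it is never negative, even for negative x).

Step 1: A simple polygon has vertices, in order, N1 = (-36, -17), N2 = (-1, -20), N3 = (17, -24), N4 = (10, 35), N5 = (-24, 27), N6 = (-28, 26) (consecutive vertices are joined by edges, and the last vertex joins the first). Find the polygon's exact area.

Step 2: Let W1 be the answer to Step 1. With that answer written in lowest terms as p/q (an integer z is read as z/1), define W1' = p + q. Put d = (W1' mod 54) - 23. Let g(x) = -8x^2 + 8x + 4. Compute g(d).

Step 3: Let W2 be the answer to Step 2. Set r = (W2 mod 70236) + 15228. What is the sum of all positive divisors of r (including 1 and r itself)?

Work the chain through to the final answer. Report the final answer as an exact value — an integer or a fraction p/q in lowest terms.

176904

Step 1: cross terms: (-36*-20 - -1*-17)=703, (-1*-24 - 17*-20)=364, (17*35 - 10*-24)=835, (10*27 - -24*35)=1110, (-24*26 - -28*27)=132, (-28*-17 - -36*26)=1412; twice the area = |4556| = 4556; area = 2278; answer 2278
Step 2: W1 = 2278; threaded value p + q = 2279; d = -12; -8*(-12)^2 + 8*(-12)^1 + 4 = (-1152) + (-96) + (4) = -1244; answer -1244
Step 3: W2 = -1244; r = 84220; 84220 = 2^2 * 5 * 4211; sigma = (1 + 2 + 4) * (1 + 5) * (1 + 4211) = 7 * 6 * 4212 = 176904; answer 176904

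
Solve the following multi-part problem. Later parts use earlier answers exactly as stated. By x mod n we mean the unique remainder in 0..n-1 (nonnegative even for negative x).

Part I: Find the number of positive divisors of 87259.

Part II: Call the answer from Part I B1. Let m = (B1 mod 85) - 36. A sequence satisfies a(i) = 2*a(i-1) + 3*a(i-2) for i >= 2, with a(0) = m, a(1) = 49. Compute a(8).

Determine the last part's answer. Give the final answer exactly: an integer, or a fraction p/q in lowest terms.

Part I: 87259 = 71 * 1229; number of divisors = (1+1) * (1+1) = 4; answer 4
Part II: B1 = 4; m = -32; a(2) = 2*(49) + 3*(-32) = 2; iterating: a(2)=2, a(3)=151, a(4)=308, a(5)=1069, a(6)=3062, a(7)=9331, a(8)=27848; answer 27848

27848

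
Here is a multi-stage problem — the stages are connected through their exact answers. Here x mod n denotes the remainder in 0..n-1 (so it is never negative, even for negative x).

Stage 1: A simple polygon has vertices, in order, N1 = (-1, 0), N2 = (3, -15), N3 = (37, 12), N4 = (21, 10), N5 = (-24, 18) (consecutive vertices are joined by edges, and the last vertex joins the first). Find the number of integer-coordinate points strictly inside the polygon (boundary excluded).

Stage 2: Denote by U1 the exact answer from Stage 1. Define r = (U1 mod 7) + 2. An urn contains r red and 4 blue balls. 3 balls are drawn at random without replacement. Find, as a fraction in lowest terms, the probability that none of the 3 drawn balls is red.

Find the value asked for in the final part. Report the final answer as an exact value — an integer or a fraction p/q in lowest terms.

1/55

Stage 1: cross terms: (-1*-15 - 3*0)=15, (3*12 - 37*-15)=591, (37*10 - 21*12)=118, (21*18 - -24*10)=618, (-24*0 - -1*18)=18; twice the area = |1360| = 1360; area = 680; boundary points = 1 + 1 + 2 + 1 + 1 = 6; strictly interior points = area - boundary/2 + 1 = 678; answer 678
Stage 2: U1 = 678; r = 8; total draws C(12,3) = 220; favorable C(4,3) = 4; P = 1/55; answer 1/55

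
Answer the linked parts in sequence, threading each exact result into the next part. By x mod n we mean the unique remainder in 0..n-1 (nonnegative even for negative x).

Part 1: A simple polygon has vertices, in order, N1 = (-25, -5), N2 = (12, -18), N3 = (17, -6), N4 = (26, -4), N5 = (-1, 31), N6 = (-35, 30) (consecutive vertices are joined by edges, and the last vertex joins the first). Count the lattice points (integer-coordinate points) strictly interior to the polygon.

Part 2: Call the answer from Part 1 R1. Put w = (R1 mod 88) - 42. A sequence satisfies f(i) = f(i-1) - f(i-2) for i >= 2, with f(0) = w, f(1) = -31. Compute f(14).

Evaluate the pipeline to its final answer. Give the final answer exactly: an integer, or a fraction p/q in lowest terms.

-32

Part 1: cross terms: (-25*-18 - 12*-5)=510, (12*-6 - 17*-18)=234, (17*-4 - 26*-6)=88, (26*31 - -1*-4)=802, (-1*30 - -35*31)=1055, (-35*-5 - -25*30)=925; twice the area = |3614| = 3614; area = 1807; boundary points = 1 + 1 + 1 + 1 + 1 + 5 = 10; strictly interior points = area - boundary/2 + 1 = 1803; answer 1803
Part 2: R1 = 1803; w = 1; f(2) = 1*(-31) - 1*(1) = -32; iterating: f(2)=-32, f(3)=-1, f(4)=31, f(5)=32, f(6)=1, f(7)=-31, f(8)=-32, f(9)=-1, f(10)=31, f(11)=32, f(12)=1, f(13)=-31, f(14)=-32; answer -32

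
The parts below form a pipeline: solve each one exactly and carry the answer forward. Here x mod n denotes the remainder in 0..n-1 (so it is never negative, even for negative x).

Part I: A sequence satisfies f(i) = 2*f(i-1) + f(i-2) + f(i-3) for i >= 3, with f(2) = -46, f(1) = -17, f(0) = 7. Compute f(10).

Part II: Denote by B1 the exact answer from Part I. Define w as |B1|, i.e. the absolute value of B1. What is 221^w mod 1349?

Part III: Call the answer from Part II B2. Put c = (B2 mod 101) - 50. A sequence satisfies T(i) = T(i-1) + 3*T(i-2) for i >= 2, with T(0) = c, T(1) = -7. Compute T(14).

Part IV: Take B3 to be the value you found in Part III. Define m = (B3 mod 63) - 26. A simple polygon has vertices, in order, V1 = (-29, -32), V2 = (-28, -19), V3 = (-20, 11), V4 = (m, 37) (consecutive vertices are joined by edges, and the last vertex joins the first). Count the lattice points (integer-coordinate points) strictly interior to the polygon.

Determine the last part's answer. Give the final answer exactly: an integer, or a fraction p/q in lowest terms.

Part I: f(3) = 2*(-46) + 1*(-17) + 1*(7) = -102; iterating: f(3)=-102, f(4)=-267, f(5)=-682, f(6)=-1733, f(7)=-4415, f(8)=-11245, f(9)=-28638, f(10)=-72936; answer -72936
Part II: B1 = -72936; w = 72936; squarings mod 1349: 221^1=221, 221^2=277, 221^4=1185, 221^8=1265, 221^16=311, 221^32=942, 221^64=1071, 221^128=391, 221^256=444, 221^512=182, 221^1024=748, 221^2048=1018, 221^4096=292, 221^8192=277, 221^16384=1185, 221^32768=1265, 221^65536=311; 221^72936 = 221^8 * 221^32 * 221^64 * 221^128 * 221^1024 * 221^2048 * 221^4096 * 221^65536 = 1236 (mod 1349); answer 1236
Part III: B2 = 1236; c = -26; T(2) = 1*(-7) + 3*(-26) = -85; iterating: T(2)=-85, T(3)=-106, T(4)=-361, T(5)=-679, T(6)=-1762, T(7)=-3799, T(8)=-9085, T(9)=-20482, T(10)=-47737, T(11)=-109183, T(12)=-252394, T(13)=-579943, T(14)=-1337125; answer -1337125
Part IV: B3 = -1337125; m = 24; cross terms: (-29*-19 - -28*-32)=-345, (-28*11 - -20*-19)=-688, (-20*37 - 24*11)=-1004, (24*-32 - -29*37)=305; twice the area = |-1732| = 1732; area = 866; boundary points = 1 + 2 + 2 + 1 = 6; strictly interior points = area - boundary/2 + 1 = 864; answer 864

864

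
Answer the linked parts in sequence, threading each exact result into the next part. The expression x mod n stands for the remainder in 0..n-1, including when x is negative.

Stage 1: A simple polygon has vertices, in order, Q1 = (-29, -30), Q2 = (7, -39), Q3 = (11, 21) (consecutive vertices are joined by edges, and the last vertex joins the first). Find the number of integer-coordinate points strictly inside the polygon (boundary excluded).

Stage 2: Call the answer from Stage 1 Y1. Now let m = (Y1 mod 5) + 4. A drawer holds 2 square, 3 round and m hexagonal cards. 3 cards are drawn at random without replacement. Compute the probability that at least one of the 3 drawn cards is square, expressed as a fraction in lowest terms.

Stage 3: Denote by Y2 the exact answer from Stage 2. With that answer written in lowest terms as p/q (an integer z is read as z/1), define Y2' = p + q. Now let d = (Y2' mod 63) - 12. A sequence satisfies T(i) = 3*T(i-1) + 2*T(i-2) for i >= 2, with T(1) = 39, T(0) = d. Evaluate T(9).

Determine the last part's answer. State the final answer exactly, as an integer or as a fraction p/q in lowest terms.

Stage 1: cross terms: (-29*-39 - 7*-30)=1341, (7*21 - 11*-39)=576, (11*-30 - -29*21)=279; twice the area = |2196| = 2196; area = 1098; boundary points = 9 + 4 + 1 = 14; strictly interior points = area - boundary/2 + 1 = 1092; answer 1092
Stage 2: Y1 = 1092; m = 6; total draws C(11,3) = 165; complement C(9,3) = 84; favorable 165 - 84 = 81; P = 27/55; answer 27/55
Stage 3: Y2 = 27/55; threaded value p + q = 82; d = 7; T(2) = 3*(39) + 2*(7) = 131; iterating: T(2)=131, T(3)=471, T(4)=1675, T(5)=5967, T(6)=21251, T(7)=75687, T(8)=269563, T(9)=960063; answer 960063

960063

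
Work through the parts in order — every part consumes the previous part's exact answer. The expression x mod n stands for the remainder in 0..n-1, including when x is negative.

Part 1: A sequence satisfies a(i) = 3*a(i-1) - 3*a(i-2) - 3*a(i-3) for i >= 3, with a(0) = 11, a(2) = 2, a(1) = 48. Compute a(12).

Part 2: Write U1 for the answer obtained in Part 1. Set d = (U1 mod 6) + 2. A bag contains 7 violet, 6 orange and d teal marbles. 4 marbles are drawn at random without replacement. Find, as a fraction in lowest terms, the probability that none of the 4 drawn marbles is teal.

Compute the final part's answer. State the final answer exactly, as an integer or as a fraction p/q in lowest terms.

Part 1: a(3) = 3*(2) - 3*(48) - 3*(11) = -171; iterating: a(3)=-171, a(4)=-663, a(5)=-1482, a(6)=-1944, a(7)=603, a(8)=12087, a(9)=40284, a(10)=82782, a(11)=91233, a(12)=-95499; answer -95499
Part 2: U1 = -95499; d = 5; total draws C(18,4) = 3060; favorable C(13,4) = 715; P = 143/612; answer 143/612

143/612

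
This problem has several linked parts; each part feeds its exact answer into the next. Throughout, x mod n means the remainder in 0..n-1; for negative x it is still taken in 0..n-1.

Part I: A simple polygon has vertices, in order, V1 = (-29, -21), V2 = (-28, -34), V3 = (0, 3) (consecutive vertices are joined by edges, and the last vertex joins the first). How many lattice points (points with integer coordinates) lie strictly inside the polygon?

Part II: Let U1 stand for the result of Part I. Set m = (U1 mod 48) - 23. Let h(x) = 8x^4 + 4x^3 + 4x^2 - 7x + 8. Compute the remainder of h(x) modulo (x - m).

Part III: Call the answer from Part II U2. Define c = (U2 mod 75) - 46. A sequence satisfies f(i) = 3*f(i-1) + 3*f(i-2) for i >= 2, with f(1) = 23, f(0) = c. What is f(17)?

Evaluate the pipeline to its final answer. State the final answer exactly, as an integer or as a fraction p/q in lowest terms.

Part I: cross terms: (-29*-34 - -28*-21)=398, (-28*3 - 0*-34)=-84, (0*-21 - -29*3)=87; twice the area = |401| = 401; area = 401/2; boundary points = 1 + 1 + 1 = 3; strictly interior points = area - boundary/2 + 1 = 200; answer 200
Part II: U1 = 200; m = -15; remainder = value at the root: 8*(-15)^4 + 4*(-15)^3 + 4*(-15)^2 - 7*(-15)^1 + 8 = (405000) + (-13500) + (900) + (105) + (8) = 392513; answer 392513
Part III: U2 = 392513; c = -8; f(2) = 3*(23) + 3*(-8) = 45; iterating: f(2)=45, f(3)=204, f(4)=747, f(5)=2853, f(6)=10800, f(7)=40959, f(8)=155277, f(9)=588708, f(10)=2231955, f(11)=8461989, f(12)=32081832, f(13)=121631463, f(14)=461139885, f(15)=1748314044, f(16)=6628361787, f(17)=25130027493; answer 25130027493

25130027493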